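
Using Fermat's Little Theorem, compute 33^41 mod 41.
By Fermat: 33^{40} ≡ 1 mod 41. So 33^{41} = 33^{40} · 33^{1} ≡ 33^{1} ≡ 33 mod 41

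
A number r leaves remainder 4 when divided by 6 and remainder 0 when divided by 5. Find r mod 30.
M = 6 × 5 = 30. M₁ = 5, y₁ ≡ 5 mod 6. M₂ = 6, y₂ ≡ 1 mod 5. r = 4×5×5 + 0×6×1 ≡ 10 mod 30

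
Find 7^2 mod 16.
7^{2} = 49 ≡ 1 mod 16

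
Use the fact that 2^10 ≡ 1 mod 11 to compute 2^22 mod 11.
By Fermat: 2^{10} ≡ 1 mod 11. 22 = 2×10 + 2. So 2^{22} ≡ 2^{2} ≡ 4 mod 11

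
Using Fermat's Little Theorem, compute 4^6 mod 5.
By Fermat: 4^{4} ≡ 1 mod 5. So 4^{6} = 4^{4} · 4^{2} ≡ 4^{2} ≡ 1 mod 5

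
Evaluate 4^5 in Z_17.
By repeated squaring (mod 17): 4^{1}≡4, 4^{2}≡16, 4^{4}≡1. Then 4^{5} = 4^{4+1} ≡ 1 × 4 ≡ 4 (mod 17)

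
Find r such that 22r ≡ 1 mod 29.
Since 29 is prime, by Fermat 22^(-1) ≡ 22^{27} ≡ 4 mod 29. Verify: 22 × 4 = 88 ≡ 1 mod 29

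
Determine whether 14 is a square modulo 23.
By Euler's criterion: 14^{11} ≡ 22 (mod 23). Since this equals -1 (≡ 22), 14 is not a QR.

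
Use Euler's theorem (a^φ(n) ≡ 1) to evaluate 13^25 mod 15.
By Euler: 13^{8} ≡ 1 (mod 15) since gcd(13, 15) = 1. 25 = 3×8 + 1. So 13^{25} ≡ 13^{1} ≡ 13 (mod 15)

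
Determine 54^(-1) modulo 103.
Since 103 is prime, by Fermat 54^(-1) ≡ 54^{101} ≡ 21 mod 103. Verify: 54 × 21 = 1134 ≡ 1 mod 103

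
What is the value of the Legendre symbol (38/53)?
(38/53) = 38^{26} mod 53 = 1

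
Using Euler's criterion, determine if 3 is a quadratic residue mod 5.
By Euler's criterion: 3^{2} ≡ 4 mod 5. Since this equals -1 (≡ 4), 3 is not a QR.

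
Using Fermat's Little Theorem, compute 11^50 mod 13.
By Fermat: 11^{12} ≡ 1 (mod 13). 50 = 4×12 + 2. So 11^{50} ≡ 11^{2} ≡ 4 (mod 13)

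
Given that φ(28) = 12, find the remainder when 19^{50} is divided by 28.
By Euler: 19^{12} ≡ 1 mod 28 since gcd(19, 28) = 1. 50 = 4×12 + 2. So 19^{50} ≡ 19^{2} ≡ 25 mod 28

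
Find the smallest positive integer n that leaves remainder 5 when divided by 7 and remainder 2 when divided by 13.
M = 7 × 13 = 91. M₁ = 13, y₁ ≡ 6 (mod 7). M₂ = 7, y₂ ≡ 2 (mod 13). n = 5×13×6 + 2×7×2 ≡ 54 (mod 91)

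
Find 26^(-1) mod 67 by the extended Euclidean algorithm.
Extended GCD: 26(-18) + 67(7) = 1. So 26^(-1) ≡ -18 ≡ 49 mod 67. Verify: 26 × 49 = 1274 ≡ 1 mod 67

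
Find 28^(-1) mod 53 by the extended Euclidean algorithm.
Extended GCD: 28(-17) + 53(9) = 1. So 28^(-1) ≡ -17 ≡ 36 mod 53. Verify: 28 × 36 = 1008 ≡ 1 mod 53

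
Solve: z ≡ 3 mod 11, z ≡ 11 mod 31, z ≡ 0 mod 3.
M = 11 × 31 × 3 = 1023. M₁ = 93, y₁ ≡ 9 mod 11. M₂ = 33, y₂ ≡ 16 mod 31. M₃ = 341, y₃ ≡ 2 mod 3. z = 3×93×9 + 11×33×16 + 0×341×2 ≡ 135 mod 1023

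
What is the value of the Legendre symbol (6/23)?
(6/23) = 6^{11} mod 23 = 1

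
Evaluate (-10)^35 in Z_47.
By repeated squaring (mod 47): (-10)^{1}≡37, (-10)^{2}≡6, (-10)^{4}≡36, (-10)^{8}≡27, (-10)^{16}≡24, (-10)^{32}≡12. Then (-10)^{35} = (-10)^{32+2+1} ≡ 12 × 6 × 37 ≡ 32 (mod 47)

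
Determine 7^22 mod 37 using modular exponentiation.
By repeated squaring mod 37: 7^{1}≡7, 7^{2}≡12, 7^{4}≡33, 7^{8}≡16, 7^{16}≡34. Then 7^{22} = 7^{16+4+2} ≡ 34 × 33 × 12 ≡ 33 mod 37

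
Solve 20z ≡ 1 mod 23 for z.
Since 23 is prime, by Fermat 20^(-1) ≡ 20^{21} ≡ 15 mod 23. Verify: 20 × 15 = 300 ≡ 1 mod 23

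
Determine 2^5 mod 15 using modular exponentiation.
By repeated squaring (mod 15): 2^{1}≡2, 2^{2}≡4, 2^{4}≡1. Then 2^{5} = 2^{4+1} ≡ 1 × 2 ≡ 2 (mod 15)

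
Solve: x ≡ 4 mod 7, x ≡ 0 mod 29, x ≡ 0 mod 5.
M = 7 × 29 × 5 = 1015. M₁ = 145, y₁ ≡ 3 mod 7. M₂ = 35, y₂ ≡ 5 mod 29. M₃ = 203, y₃ ≡ 2 mod 5. x = 4×145×3 + 0×35×5 + 0×203×2 ≡ 725 mod 1015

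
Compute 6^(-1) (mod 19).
Since 19 is prime, by Fermat 6^(-1) ≡ 6^{17} ≡ 16 (mod 19). Verify: 6 × 16 = 96 ≡ 1 (mod 19)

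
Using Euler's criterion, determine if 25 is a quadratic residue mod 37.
By Euler's criterion: 25^{18} ≡ 1 (mod 37). Since this equals 1, 25 is a QR.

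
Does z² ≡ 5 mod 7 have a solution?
By Euler's criterion: 5^{3} ≡ 6 mod 7. Since this equals -1 (≡ 6), 5 is not a QR.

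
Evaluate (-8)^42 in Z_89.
By repeated squaring mod 89: (-8)^{1}≡81, (-8)^{2}≡64, (-8)^{4}≡2, (-8)^{8}≡4, (-8)^{16}≡16, (-8)^{32}≡78. Then (-8)^{42} = (-8)^{32+8+2} ≡ 78 × 4 × 64 ≡ 32 mod 89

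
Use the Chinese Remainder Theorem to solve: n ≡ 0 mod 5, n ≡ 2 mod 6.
M = 5 × 6 = 30. M₁ = 6, y₁ ≡ 1 mod 5. M₂ = 5, y₂ ≡ 5 mod 6. n = 0×6×1 + 2×5×5 ≡ 20 mod 30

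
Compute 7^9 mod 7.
By repeated squaring mod 7: 7^{1}≡0, 7^{2}≡0, 7^{4}≡0, 7^{8}≡0. Then 7^{9} = 7^{8+1} ≡ 0 × 0 ≡ 0 mod 7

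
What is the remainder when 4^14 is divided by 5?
Using Fermat: 4^{4} ≡ 1 (mod 5). 14 ≡ 2 (mod 4). So 4^{14} ≡ 4^{2} ≡ 1 (mod 5)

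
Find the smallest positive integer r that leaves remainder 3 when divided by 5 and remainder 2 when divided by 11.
M = 5 × 11 = 55. M₁ = 11, y₁ ≡ 1 mod 5. M₂ = 5, y₂ ≡ 9 mod 11. r = 3×11×1 + 2×5×9 ≡ 13 mod 55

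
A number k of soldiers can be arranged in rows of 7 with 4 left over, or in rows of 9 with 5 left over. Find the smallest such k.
M = 7 × 9 = 63. M₁ = 9, y₁ ≡ 4 (mod 7). M₂ = 7, y₂ ≡ 4 (mod 9). k = 4×9×4 + 5×7×4 ≡ 32 (mod 63)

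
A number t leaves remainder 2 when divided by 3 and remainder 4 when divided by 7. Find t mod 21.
M = 3 × 7 = 21. M₁ = 7, y₁ ≡ 1 mod 3. M₂ = 3, y₂ ≡ 5 mod 7. t = 2×7×1 + 4×3×5 ≡ 11 mod 21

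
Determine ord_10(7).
Powers of 7 mod 10: 7^1≡7, 7^2≡9, 7^3≡3, 7^4≡1. ord_10(7) = 4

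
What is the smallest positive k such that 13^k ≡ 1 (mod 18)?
Powers of 13 mod 18: 13^1≡13, 13^2≡7, 13^3≡1. So the order of 13 is 3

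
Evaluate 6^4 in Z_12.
6^{4} = 1296 ≡ 0 (mod 12)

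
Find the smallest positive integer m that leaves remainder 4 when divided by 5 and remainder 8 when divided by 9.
M = 5 × 9 = 45. M₁ = 9, y₁ ≡ 4 mod 5. M₂ = 5, y₂ ≡ 2 mod 9. m = 4×9×4 + 8×5×2 ≡ 44 mod 45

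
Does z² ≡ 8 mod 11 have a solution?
By Euler's criterion: 8^{5} ≡ 10 mod 11. Since this equals -1 (≡ 10), 8 is not a QR.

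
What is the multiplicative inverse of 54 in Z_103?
Since 103 is prime, by Fermat 54^(-1) ≡ 54^{101} ≡ 21 (mod 103). Verify: 54 × 21 = 1134 ≡ 1 (mod 103)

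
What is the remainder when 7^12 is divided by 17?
By repeated squaring mod 17: 7^{1}≡7, 7^{2}≡15, 7^{4}≡4, 7^{8}≡16. Then 7^{12} = 7^{8+4} ≡ 16 × 4 ≡ 13 mod 17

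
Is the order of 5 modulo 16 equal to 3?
Powers of 5 mod 16: 5^1≡5, 5^2≡9, 5^3≡13, 5^4≡1. 5^3≡13≢1, so ord ≠ 3. No, the actual order is 4.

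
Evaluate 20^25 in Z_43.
By repeated squaring mod 43: 20^{1}≡20, 20^{2}≡13, 20^{4}≡40, 20^{8}≡9, 20^{16}≡38. Then 20^{25} = 20^{16+8+1} ≡ 38 × 9 × 20 ≡ 3 mod 43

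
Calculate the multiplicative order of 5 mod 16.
Powers of 5 mod 16: 5^1≡5, 5^2≡9, 5^3≡13, 5^4≡1. So the order of 5 is 4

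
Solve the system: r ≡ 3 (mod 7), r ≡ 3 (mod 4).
M = 7 × 4 = 28. M₁ = 4, y₁ ≡ 2 (mod 7). M₂ = 7, y₂ ≡ 3 (mod 4). r = 3×4×2 + 3×7×3 ≡ 3 (mod 28)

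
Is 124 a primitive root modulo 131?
ord_131(124) divides 130. For each prime q|130: 124^{65}≡130, 124^{26}≡53, 124^{10}≡80, none ≡ 1. So 124 has order 130 and is a primitive root mod 131.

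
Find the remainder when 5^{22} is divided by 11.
By Fermat: 5^{10} ≡ 1 (mod 11). 22 = 2×10 + 2. So 5^{22} ≡ 5^{2} ≡ 3 (mod 11)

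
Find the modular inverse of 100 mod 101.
Since 101 is prime, by Fermat 100^(-1) ≡ 100^{99} ≡ 100 mod 101. Verify: 100 × 100 = 10000 ≡ 1 mod 101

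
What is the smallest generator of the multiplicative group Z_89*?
g = 3. For each prime q|88: 3^{44}≡88, 3^{8}≡64, none ≡ 1, so ord_89(3) = 88 and 3 is a primitive root.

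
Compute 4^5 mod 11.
By repeated squaring mod 11: 4^{1}≡4, 4^{2}≡5, 4^{4}≡3. Then 4^{5} = 4^{4+1} ≡ 3 × 4 ≡ 1 mod 11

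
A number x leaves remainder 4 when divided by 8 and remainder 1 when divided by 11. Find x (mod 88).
M = 8 × 11 = 88. M₁ = 11, y₁ ≡ 3 (mod 8). M₂ = 8, y₂ ≡ 7 (mod 11). x = 4×11×3 + 1×8×7 ≡ 12 (mod 88)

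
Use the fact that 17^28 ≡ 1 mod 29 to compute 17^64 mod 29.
By Fermat: 17^{28} ≡ 1 mod 29. 64 = 2×28 + 8. So 17^{64} ≡ 17^{8} ≡ 1 mod 29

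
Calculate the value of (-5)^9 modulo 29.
By repeated squaring (mod 29): (-5)^{1}≡24, (-5)^{2}≡25, (-5)^{4}≡16, (-5)^{8}≡24. Then (-5)^{9} = (-5)^{8+1} ≡ 24 × 24 ≡ 25 (mod 29)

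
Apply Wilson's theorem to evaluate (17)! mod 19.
(18)! = (17)! × (18) ≡ -1 (mod 19). So (17)! ≡ -1 × (18)^(-1) ≡ (-1)×(-1) = 1 (mod 19)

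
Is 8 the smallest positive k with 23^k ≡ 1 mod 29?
Powers of 23 mod 29: 23^1≡23, 23^2≡7, 23^3≡16, 23^4≡20, 23^5≡25, 23^6≡24, 23^7≡1. Already 23^7≡1, so the order is 7 < 8. No, the actual order is 7.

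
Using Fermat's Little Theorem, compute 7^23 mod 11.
By Fermat: 7^{10} ≡ 1 (mod 11). 23 = 2×10 + 3. So 7^{23} ≡ 7^{3} ≡ 2 (mod 11)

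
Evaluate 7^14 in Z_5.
Using Fermat: 7^{4} ≡ 1 (mod 5). 14 ≡ 2 (mod 4). So 7^{14} ≡ 7^{2} ≡ 4 (mod 5)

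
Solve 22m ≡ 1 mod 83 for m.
Since 83 is prime, by Fermat 22^(-1) ≡ 22^{81} ≡ 34 mod 83. Verify: 22 × 34 = 748 ≡ 1 mod 83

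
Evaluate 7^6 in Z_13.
By repeated squaring mod 13: 7^{1}≡7, 7^{2}≡10, 7^{4}≡9. Then 7^{6} = 7^{4+2} ≡ 9 × 10 ≡ 12 mod 13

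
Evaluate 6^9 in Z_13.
By repeated squaring (mod 13): 6^{1}≡6, 6^{2}≡10, 6^{4}≡9, 6^{8}≡3. Then 6^{9} = 6^{8+1} ≡ 3 × 6 ≡ 5 (mod 13)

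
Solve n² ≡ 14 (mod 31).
The square roots of 14 mod 31 are 18 and 13. Verify: 18² = 324 ≡ 14 (mod 31)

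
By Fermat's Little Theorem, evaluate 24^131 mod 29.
By Fermat: 24^{28} ≡ 1 mod 29. 131 = 4×28 + 19. So 24^{131} ≡ 24^{19} ≡ 7 mod 29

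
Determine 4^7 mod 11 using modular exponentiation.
By repeated squaring mod 11: 4^{1}≡4, 4^{2}≡5, 4^{4}≡3. Then 4^{7} = 4^{4+2+1} ≡ 3 × 5 × 4 ≡ 5 mod 11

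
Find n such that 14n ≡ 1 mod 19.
Since 19 is prime, by Fermat 14^(-1) ≡ 14^{17} ≡ 15 mod 19. Verify: 14 × 15 = 210 ≡ 1 mod 19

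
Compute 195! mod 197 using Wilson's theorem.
(196)! = (195)! × (196) ≡ -1 mod 197. So (195)! ≡ -1 × (196)^(-1) ≡ (-1)×(-1) = 1 mod 197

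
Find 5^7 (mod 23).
By repeated squaring (mod 23): 5^{1}≡5, 5^{2}≡2, 5^{4}≡4. Then 5^{7} = 5^{4+2+1} ≡ 4 × 2 × 5 ≡ 17 (mod 23)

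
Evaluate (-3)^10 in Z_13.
By repeated squaring mod 13: (-3)^{1}≡10, (-3)^{2}≡9, (-3)^{4}≡3, (-3)^{8}≡9. Then (-3)^{10} = (-3)^{8+2} ≡ 9 × 9 ≡ 3 mod 13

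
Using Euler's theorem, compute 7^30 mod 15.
By Euler: 7^{8} ≡ 1 (mod 15) since gcd(7, 15) = 1. 30 = 3×8 + 6. So 7^{30} ≡ 7^{6} ≡ 4 (mod 15)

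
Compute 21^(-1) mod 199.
Since 199 is prime, by Fermat 21^(-1) ≡ 21^{197} ≡ 19 mod 199. Verify: 21 × 19 = 399 ≡ 1 mod 199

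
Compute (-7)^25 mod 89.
By repeated squaring (mod 89): (-7)^{1}≡82, (-7)^{2}≡49, (-7)^{4}≡87, (-7)^{8}≡4, (-7)^{16}≡16. Then (-7)^{25} = (-7)^{16+8+1} ≡ 16 × 4 × 82 ≡ 86 (mod 89)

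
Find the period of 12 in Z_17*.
Powers of 12 mod 17: 12^1≡12, 12^2≡8, 12^3≡11, 12^4≡13, 12^5≡3, 12^6≡2, 12^7≡7, 12^8≡16, 12^9≡5, 12^10≡9, 12^11≡6, 12^12≡4, 12^13≡14, 12^14≡15, 12^15≡10, 12^16≡1. So the order of 12 is 16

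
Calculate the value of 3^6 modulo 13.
By repeated squaring (mod 13): 3^{1}≡3, 3^{2}≡9, 3^{4}≡3. Then 3^{6} = 3^{4+2} ≡ 3 × 9 ≡ 1 (mod 13)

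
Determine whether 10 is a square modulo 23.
By Euler's criterion: 10^{11} ≡ 22 (mod 23). Since this equals -1 (≡ 22), 10 is not a QR.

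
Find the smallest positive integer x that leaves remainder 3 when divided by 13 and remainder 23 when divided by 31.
M = 13 × 31 = 403. M₁ = 31, y₁ ≡ 8 (mod 13). M₂ = 13, y₂ ≡ 12 (mod 31). x = 3×31×8 + 23×13×12 ≡ 302 (mod 403)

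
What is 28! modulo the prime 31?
(30)! = (28)! × (29) × (30) ≡ -1 (mod 31). So (28)! ≡ -1 × [(30)(29)]^(-1) ≡ 15 (mod 31)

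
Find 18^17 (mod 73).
By repeated squaring (mod 73): 18^{1}≡18, 18^{2}≡32, 18^{4}≡2, 18^{8}≡4, 18^{16}≡16. Then 18^{17} = 18^{16+1} ≡ 16 × 18 ≡ 69 (mod 73)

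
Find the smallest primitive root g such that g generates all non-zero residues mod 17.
g = 3. For each prime q|16: 3^{8}≡16, none ≡ 1, so ord_17(3) = 16 and 3 is a primitive root.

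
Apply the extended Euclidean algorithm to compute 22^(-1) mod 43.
Extended GCD: 22(2) + 43(-1) = 1. So 22^(-1) ≡ 2 mod 43. Verify: 22 × 2 = 44 ≡ 1 mod 43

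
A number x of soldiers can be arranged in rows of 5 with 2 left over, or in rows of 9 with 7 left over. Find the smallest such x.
M = 5 × 9 = 45. M₁ = 9, y₁ ≡ 4 (mod 5). M₂ = 5, y₂ ≡ 2 (mod 9). x = 2×9×4 + 7×5×2 ≡ 7 (mod 45)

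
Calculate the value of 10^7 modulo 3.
Using Fermat: 10^{2} ≡ 1 mod 3. 7 ≡ 1 mod 2. So 10^{7} ≡ 10^{1} ≡ 1 mod 3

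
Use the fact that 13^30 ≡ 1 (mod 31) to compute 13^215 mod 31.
By Fermat: 13^{30} ≡ 1 (mod 31). 215 ≡ 5 (mod 30). So 13^{215} ≡ 13^{5} ≡ 6 (mod 31)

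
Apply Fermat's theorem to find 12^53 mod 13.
By Fermat: 12^{12} ≡ 1 mod 13. 53 = 4×12 + 5. So 12^{53} ≡ 12^{5} ≡ 12 mod 13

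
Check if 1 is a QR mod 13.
By Euler's criterion: 1^{6} ≡ 1 (mod 13). Since this equals 1, 1 is a QR.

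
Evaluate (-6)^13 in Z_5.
Using Fermat: (-6)^{4} ≡ 1 (mod 5). 13 ≡ 1 (mod 4). So (-6)^{13} ≡ (-6)^{1} ≡ 4 (mod 5)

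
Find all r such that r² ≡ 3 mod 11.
The square roots of 3 mod 11 are 5 and 6. Verify: 5² = 25 ≡ 3 mod 11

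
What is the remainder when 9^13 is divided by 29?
By repeated squaring mod 29: 9^{1}≡9, 9^{2}≡23, 9^{4}≡7, 9^{8}≡20. Then 9^{13} = 9^{8+4+1} ≡ 20 × 7 × 9 ≡ 13 mod 29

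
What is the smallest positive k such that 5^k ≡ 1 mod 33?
Powers of 5 mod 33: 5^1≡5, 5^2≡25, 5^3≡26, 5^4≡31, 5^5≡23, 5^6≡16, 5^7≡14, 5^8≡4, 5^9≡20, 5^10≡1. So the order of 5 is 10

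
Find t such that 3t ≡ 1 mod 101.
Since 101 is prime, by Fermat 3^(-1) ≡ 3^{99} ≡ 34 mod 101. Verify: 3 × 34 = 102 ≡ 1 mod 101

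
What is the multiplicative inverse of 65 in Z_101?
Since 101 is prime, by Fermat 65^(-1) ≡ 65^{99} ≡ 14 mod 101. Verify: 65 × 14 = 910 ≡ 1 mod 101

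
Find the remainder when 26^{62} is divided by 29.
By Fermat: 26^{28} ≡ 1 (mod 29). 62 = 2×28 + 6. So 26^{62} ≡ 26^{6} ≡ 4 (mod 29)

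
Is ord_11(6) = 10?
Powers of 6 mod 11: 6^1≡6, 6^2≡3, 6^3≡7, 6^4≡9, 6^5≡10, 6^6≡5, 6^7≡8, 6^8≡4, 6^9≡2, 6^10≡1. First k with 6^k≡1 is k=10. Yes, ord_11(6) = 10.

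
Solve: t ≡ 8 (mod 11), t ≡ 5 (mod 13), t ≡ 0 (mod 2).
M = 11 × 13 × 2 = 286. M₁ = 26, y₁ ≡ 3 (mod 11). M₂ = 22, y₂ ≡ 3 (mod 13). M₃ = 143, y₃ ≡ 1 (mod 2). t = 8×26×3 + 5×22×3 + 0×143×1 ≡ 96 (mod 286)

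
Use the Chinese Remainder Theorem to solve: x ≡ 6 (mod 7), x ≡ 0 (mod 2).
M = 7 × 2 = 14. M₁ = 2, y₁ ≡ 4 (mod 7). M₂ = 7, y₂ ≡ 1 (mod 2). x = 6×2×4 + 0×7×1 ≡ 6 (mod 14)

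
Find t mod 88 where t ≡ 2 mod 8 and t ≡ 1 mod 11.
M = 8 × 11 = 88. M₁ = 11, y₁ ≡ 3 mod 8. M₂ = 8, y₂ ≡ 7 mod 11. t = 2×11×3 + 1×8×7 ≡ 34 mod 88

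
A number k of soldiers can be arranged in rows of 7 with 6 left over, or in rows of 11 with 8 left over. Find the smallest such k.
M = 7 × 11 = 77. M₁ = 11, y₁ ≡ 2 mod 7. M₂ = 7, y₂ ≡ 8 mod 11. k = 6×11×2 + 8×7×8 ≡ 41 mod 77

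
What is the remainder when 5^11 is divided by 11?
Using Fermat: 5^{10} ≡ 1 (mod 11). 11 ≡ 1 (mod 10). So 5^{11} ≡ 5^{1} ≡ 5 (mod 11)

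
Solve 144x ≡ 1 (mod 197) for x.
Since 197 is prime, by Fermat 144^(-1) ≡ 144^{195} ≡ 26 (mod 197). Verify: 144 × 26 = 3744 ≡ 1 (mod 197)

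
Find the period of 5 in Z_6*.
Powers of 5 mod 6: 5^1≡5, 5^2≡1. Order = 2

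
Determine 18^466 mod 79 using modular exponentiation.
Using Fermat: 18^{78} ≡ 1 (mod 79). 466 ≡ 76 (mod 78). So 18^{466} ≡ 18^{76} ≡ 10 (mod 79)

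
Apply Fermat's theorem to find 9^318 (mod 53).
By Fermat: 9^{52} ≡ 1 (mod 53). 318 ≡ 6 (mod 52). So 9^{318} ≡ 9^{6} ≡ 10 (mod 53)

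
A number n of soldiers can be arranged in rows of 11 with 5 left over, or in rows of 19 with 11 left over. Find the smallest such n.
M = 11 × 19 = 209. M₁ = 19, y₁ ≡ 7 (mod 11). M₂ = 11, y₂ ≡ 7 (mod 19). n = 5×19×7 + 11×11×7 ≡ 49 (mod 209)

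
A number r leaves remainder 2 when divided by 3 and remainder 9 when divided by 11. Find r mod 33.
M = 3 × 11 = 33. M₁ = 11, y₁ ≡ 2 mod 3. M₂ = 3, y₂ ≡ 4 mod 11. r = 2×11×2 + 9×3×4 ≡ 20 mod 33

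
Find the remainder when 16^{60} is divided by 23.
By Fermat: 16^{22} ≡ 1 mod 23. 60 = 2×22 + 16. So 16^{60} ≡ 16^{16} ≡ 6 mod 23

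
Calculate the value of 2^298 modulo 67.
Using Fermat: 2^{66} ≡ 1 (mod 67). 298 ≡ 34 (mod 66). So 2^{298} ≡ 2^{34} ≡ 65 (mod 67)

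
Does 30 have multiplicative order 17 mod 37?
Powers of 30 mod 37: 30^1≡30, 30^2≡12, 30^3≡27, 30^4≡33, 30^5≡28, 30^6≡26, 30^7≡3, 30^8≡16, 30^9≡36, 30^10≡7, 30^11≡25, 30^12≡10, 30^13≡4, 30^14≡9, 30^15≡11, 30^16≡34, 30^17≡21, 30^18≡1. 30^17≡21≢1, so ord ≠ 17. No, the actual order is 18.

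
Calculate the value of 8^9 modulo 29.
By repeated squaring (mod 29): 8^{1}≡8, 8^{2}≡6, 8^{4}≡7, 8^{8}≡20. Then 8^{9} = 8^{8+1} ≡ 20 × 8 ≡ 15 (mod 29)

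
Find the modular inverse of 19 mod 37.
Since 37 is prime, by Fermat 19^(-1) ≡ 19^{35} ≡ 2 (mod 37). Verify: 19 × 2 = 38 ≡ 1 (mod 37)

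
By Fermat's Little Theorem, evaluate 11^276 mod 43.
By Fermat: 11^{42} ≡ 1 (mod 43). 276 ≡ 24 (mod 42). So 11^{276} ≡ 11^{24} ≡ 41 (mod 43)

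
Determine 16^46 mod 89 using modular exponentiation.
By repeated squaring mod 89: 16^{1}≡16, 16^{2}≡78, 16^{4}≡32, 16^{8}≡45, 16^{16}≡67, 16^{32}≡39. Then 16^{46} = 16^{32+8+4+2} ≡ 39 × 45 × 32 × 78 ≡ 78 mod 89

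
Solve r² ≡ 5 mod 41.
The square roots of 5 mod 41 are 28 and 13. Verify: 28² = 784 ≡ 5 mod 41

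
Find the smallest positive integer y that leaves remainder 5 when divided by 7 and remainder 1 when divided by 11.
M = 7 × 11 = 77. M₁ = 11, y₁ ≡ 2 mod 7. M₂ = 7, y₂ ≡ 8 mod 11. y = 5×11×2 + 1×7×8 ≡ 12 mod 77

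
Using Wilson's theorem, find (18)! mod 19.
By Wilson's theorem, (18)! ≡ -1 ≡ 18 (mod 19)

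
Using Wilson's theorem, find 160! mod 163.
(162)! = (160)! × (161) × (162) ≡ -1 (mod 163). So (160)! ≡ -1 × [(162)(161)]^(-1) ≡ 81 (mod 163)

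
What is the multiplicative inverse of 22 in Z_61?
Since 61 is prime, by Fermat 22^(-1) ≡ 22^{59} ≡ 25 (mod 61). Verify: 22 × 25 = 550 ≡ 1 (mod 61)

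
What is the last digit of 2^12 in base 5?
Using Fermat: 2^{4} ≡ 1 mod 5. 12 ≡ 0 mod 4. So 2^{12} ≡ 2^{0} ≡ 1 mod 5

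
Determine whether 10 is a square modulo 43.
By Euler's criterion: 10^{21} ≡ 1 mod 43. Since this equals 1, 10 is a QR.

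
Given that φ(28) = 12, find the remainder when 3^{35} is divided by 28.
By Euler: 3^{12} ≡ 1 (mod 28) since gcd(3, 28) = 1. 35 = 2×12 + 11. So 3^{35} ≡ 3^{11} ≡ 19 (mod 28)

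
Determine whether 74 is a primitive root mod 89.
ord_89(74) divides 88. For each prime q|88: 74^{44}≡88, 74^{8}≡78, none ≡ 1. So 74 has order 88 and is a primitive root mod 89.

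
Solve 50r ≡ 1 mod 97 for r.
Since 97 is prime, by Fermat 50^(-1) ≡ 50^{95} ≡ 33 mod 97. Verify: 50 × 33 = 1650 ≡ 1 mod 97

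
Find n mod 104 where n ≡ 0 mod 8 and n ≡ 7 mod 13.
M = 8 × 13 = 104. M₁ = 13, y₁ ≡ 5 mod 8. M₂ = 8, y₂ ≡ 5 mod 13. n = 0×13×5 + 7×8×5 ≡ 72 mod 104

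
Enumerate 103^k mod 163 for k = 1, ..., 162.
103^1, 103^2, ..., 103^{162} mod 163: [103, 14, 138, 33, 139, 136, 153, 111, 23, 87, 159, 77, 107, 100, 31, 96, 108, 40, 45, 71, 141, 16, 18, 61, 89, 39, 105, 57, 3, 146, 42, 88, 99, 91, 82, 133, 7, 69, 98, 151, 68, 158, 137, 93, 125, 161, 120, 135, 50, 97, 48, 54, 20, 104, 117, 152, 8, 9, 112, 126, 101, 134, 110, 83, 73, 21, 44, 131, 127, 41, 148, 85, 116, 49, 157, 34, 79, 150, 128, 144, 162, 60, 149, 25, 130, 24, 27, 10, 52, 140, 76, 4, 86, 56, 63, 132, 67, 55, 123, 118, 92, 22, 147, 145, 102, 74, 124, 58, 106, 160, 17, 121, 75, 64, 72, 81, 30, 156, 94, 65, 12, 95, 5, 26, 70, 38, 2, 43, 28, 113, 66, 115, 109, 143, 59, 46, 11, 155, 154, 51, 37, 62, 29, 53, 80, 90, 142, 119, 32, 36, 122, 15, 78, 47, 114, 6, 129, 84, 13, 35, 19, 1]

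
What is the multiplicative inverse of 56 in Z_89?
Since 89 is prime, by Fermat 56^(-1) ≡ 56^{87} ≡ 62 mod 89. Verify: 56 × 62 = 3472 ≡ 1 mod 89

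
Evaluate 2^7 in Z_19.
By repeated squaring (mod 19): 2^{1}≡2, 2^{2}≡4, 2^{4}≡16. Then 2^{7} = 2^{4+2+1} ≡ 16 × 4 × 2 ≡ 14 (mod 19)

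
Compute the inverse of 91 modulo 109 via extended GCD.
Extended GCD: 91(6) + 109(-5) = 1. So 91^(-1) ≡ 6 mod 109. Verify: 91 × 6 = 546 ≡ 1 mod 109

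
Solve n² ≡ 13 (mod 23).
The square roots of 13 mod 23 are 6 and 17. Verify: 6² = 36 ≡ 13 (mod 23)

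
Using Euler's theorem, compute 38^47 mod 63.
By Euler: 38^{36} ≡ 1 (mod 63) since gcd(38, 63) = 1. 47 = 1×36 + 11. So 38^{47} ≡ 38^{11} ≡ 5 (mod 63)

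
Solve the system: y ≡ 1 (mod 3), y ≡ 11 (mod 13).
M = 3 × 13 = 39. M₁ = 13, y₁ ≡ 1 (mod 3). M₂ = 3, y₂ ≡ 9 (mod 13). y = 1×13×1 + 11×3×9 ≡ 37 (mod 39)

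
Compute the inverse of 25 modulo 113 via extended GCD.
Extended GCD: 25(-9) + 113(2) = 1. So 25^(-1) ≡ -9 ≡ 104 mod 113. Verify: 25 × 104 = 2600 ≡ 1 mod 113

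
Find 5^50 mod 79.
By repeated squaring mod 79: 5^{1}≡5, 5^{2}≡25, 5^{4}≡72, 5^{8}≡49, 5^{16}≡31, 5^{32}≡13. Then 5^{50} = 5^{32+16+2} ≡ 13 × 31 × 25 ≡ 42 mod 79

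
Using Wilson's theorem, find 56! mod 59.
(58)! = (56)! × (57) × (58) ≡ -1 (mod 59). So (56)! ≡ -1 × [(58)(57)]^(-1) ≡ 29 (mod 59)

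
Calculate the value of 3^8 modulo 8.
By repeated squaring mod 8: 3^{1}≡3, 3^{2}≡1, 3^{4}≡1, 3^{8}≡1. So 3^{8} ≡ 1 mod 8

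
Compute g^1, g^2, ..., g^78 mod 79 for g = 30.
30^1, 30^2, ..., 30^{78} mod 79: [30, 31, 61, 13, 74, 8, 3, 11, 14, 25, 39, 64, 24, 9, 33, 42, 75, 38, 34, 72, 27, 20, 47, 67, 35, 23, 58, 2, 60, 62, 43, 26, 69, 16, 6, 22, 28, 50, 78, 49, 48, 18, 66, 5, 71, 76, 68, 65, 54, 40, 15, 55, 70, 46, 37, 4, 41, 45, 7, 52, 59, 32, 12, 44, 56, 21, 77, 19, 17, 36, 53, 10, 63, 73, 57, 51, 29, 1]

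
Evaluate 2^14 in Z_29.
By repeated squaring mod 29: 2^{1}≡2, 2^{2}≡4, 2^{4}≡16, 2^{8}≡24. Then 2^{14} = 2^{8+4+2} ≡ 24 × 16 × 4 ≡ 28 mod 29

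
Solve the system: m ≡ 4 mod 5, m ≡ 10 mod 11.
M = 5 × 11 = 55. M₁ = 11, y₁ ≡ 1 mod 5. M₂ = 5, y₂ ≡ 9 mod 11. m = 4×11×1 + 10×5×9 ≡ 54 mod 55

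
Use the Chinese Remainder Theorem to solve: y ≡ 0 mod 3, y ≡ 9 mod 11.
M = 3 × 11 = 33. M₁ = 11, y₁ ≡ 2 mod 3. M₂ = 3, y₂ ≡ 4 mod 11. y = 0×11×2 + 9×3×4 ≡ 9 mod 33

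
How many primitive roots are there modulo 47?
Number of primitive roots mod 47 = φ(p-1) = φ(46) = 22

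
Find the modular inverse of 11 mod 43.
Since 43 is prime, by Fermat 11^(-1) ≡ 11^{41} ≡ 4 mod 43. Verify: 11 × 4 = 44 ≡ 1 mod 43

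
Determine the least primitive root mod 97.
g = 5. Powers: [5, 25, 28, 43, 21, 8, 40, ...] generates all 96 non-zero residues.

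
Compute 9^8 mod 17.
By repeated squaring mod 17: 9^{1}≡9, 9^{2}≡13, 9^{4}≡16, 9^{8}≡1. So 9^{8} ≡ 1 mod 17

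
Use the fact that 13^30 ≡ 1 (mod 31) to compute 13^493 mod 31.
By Fermat: 13^{30} ≡ 1 (mod 31). 493 ≡ 13 (mod 30). So 13^{493} ≡ 13^{13} ≡ 11 (mod 31)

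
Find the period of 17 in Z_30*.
Powers of 17 mod 30: 17^1≡17, 17^2≡19, 17^3≡23, 17^4≡1. Order = 4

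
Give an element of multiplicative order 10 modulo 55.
41 has order 10 mod 55 since 41^{10} ≡ 1 mod 55 and no smaller power works.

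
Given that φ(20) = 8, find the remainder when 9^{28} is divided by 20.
By Euler: 9^{8} ≡ 1 mod 20 since gcd(9, 20) = 1. 28 = 3×8 + 4. So 9^{28} ≡ 9^{4} ≡ 1 mod 20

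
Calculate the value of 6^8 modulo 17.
By repeated squaring (mod 17): 6^{1}≡6, 6^{2}≡2, 6^{4}≡4, 6^{8}≡16. So 6^{8} ≡ 16 (mod 17)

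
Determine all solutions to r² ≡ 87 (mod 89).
The square roots of 87 mod 89 are 40 and 49. Verify: 40² = 1600 ≡ 87 (mod 89)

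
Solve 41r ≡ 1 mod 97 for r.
Since 97 is prime, by Fermat 41^(-1) ≡ 41^{95} ≡ 71 mod 97. Verify: 41 × 71 = 2911 ≡ 1 mod 97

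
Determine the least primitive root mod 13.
g = 2. For each prime q|12: 2^{6}≡12, 2^{4}≡3, none ≡ 1, so ord_13(2) = 12 and 2 is a primitive root.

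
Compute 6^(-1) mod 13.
Since 13 is prime, by Fermat 6^(-1) ≡ 6^{11} ≡ 11 mod 13. Verify: 6 × 11 = 66 ≡ 1 mod 13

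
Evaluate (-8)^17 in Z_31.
By repeated squaring mod 31: (-8)^{1}≡23, (-8)^{2}≡2, (-8)^{4}≡4, (-8)^{8}≡16, (-8)^{16}≡8. Then (-8)^{17} = (-8)^{16+1} ≡ 8 × 23 ≡ 29 mod 31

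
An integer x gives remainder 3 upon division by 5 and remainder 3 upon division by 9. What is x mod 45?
M = 5 × 9 = 45. M₁ = 9, y₁ ≡ 4 mod 5. M₂ = 5, y₂ ≡ 2 mod 9. x = 3×9×4 + 3×5×2 ≡ 3 mod 45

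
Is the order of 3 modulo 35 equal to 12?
Powers of 3 mod 35: 3^1≡3, 3^2≡9, 3^3≡27, 3^4≡11, 3^5≡33, 3^6≡29, 3^7≡17, 3^8≡16, 3^9≡13, 3^10≡4, 3^11≡12, 3^12≡1. First k with 3^k≡1 is k=12. Yes, ord_35(3) = 12.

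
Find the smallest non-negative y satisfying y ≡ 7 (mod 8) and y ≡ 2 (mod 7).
M = 8 × 7 = 56. M₁ = 7, y₁ ≡ 7 (mod 8). M₂ = 8, y₂ ≡ 1 (mod 7). y = 7×7×7 + 2×8×1 ≡ 23 (mod 56)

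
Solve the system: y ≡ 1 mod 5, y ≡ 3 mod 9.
M = 5 × 9 = 45. M₁ = 9, y₁ ≡ 4 mod 5. M₂ = 5, y₂ ≡ 2 mod 9. y = 1×9×4 + 3×5×2 ≡ 21 mod 45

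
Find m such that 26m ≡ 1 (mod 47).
Since 47 is prime, by Fermat 26^(-1) ≡ 26^{45} ≡ 38 (mod 47). Verify: 26 × 38 = 988 ≡ 1 (mod 47)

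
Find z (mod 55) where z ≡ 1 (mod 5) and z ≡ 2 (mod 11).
M = 5 × 11 = 55. M₁ = 11, y₁ ≡ 1 (mod 5). M₂ = 5, y₂ ≡ 9 (mod 11). z = 1×11×1 + 2×5×9 ≡ 46 (mod 55)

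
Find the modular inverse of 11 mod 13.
Since 13 is prime, by Fermat 11^(-1) ≡ 11^{11} ≡ 6 mod 13. Verify: 11 × 6 = 66 ≡ 1 mod 13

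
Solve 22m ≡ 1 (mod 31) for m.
Since 31 is prime, by Fermat 22^(-1) ≡ 22^{29} ≡ 24 (mod 31). Verify: 22 × 24 = 528 ≡ 1 (mod 31)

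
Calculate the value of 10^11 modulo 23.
By repeated squaring mod 23: 10^{1}≡10, 10^{2}≡8, 10^{4}≡18, 10^{8}≡2. Then 10^{11} = 10^{8+2+1} ≡ 2 × 8 × 10 ≡ 22 mod 23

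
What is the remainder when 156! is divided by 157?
By Wilson's theorem, (156)! ≡ -1 ≡ 156 (mod 157)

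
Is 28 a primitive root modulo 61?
28^{20} ≡ 1 mod 61 and 20 < 60, so ord_61(28) = 20 ≠ 60 and 28 is not a primitive root.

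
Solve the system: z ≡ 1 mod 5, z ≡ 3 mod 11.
M = 5 × 11 = 55. M₁ = 11, y₁ ≡ 1 mod 5. M₂ = 5, y₂ ≡ 9 mod 11. z = 1×11×1 + 3×5×9 ≡ 36 mod 55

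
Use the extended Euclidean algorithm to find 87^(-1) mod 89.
Extended GCD: 87(44) + 89(-43) = 1. So 87^(-1) ≡ 44 mod 89. Verify: 87 × 44 = 3828 ≡ 1 mod 89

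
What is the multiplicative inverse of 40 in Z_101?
Since 101 is prime, by Fermat 40^(-1) ≡ 40^{99} ≡ 48 (mod 101). Verify: 40 × 48 = 1920 ≡ 1 (mod 101)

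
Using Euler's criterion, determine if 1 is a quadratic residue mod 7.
By Euler's criterion: 1^{3} ≡ 1 mod 7. Since this equals 1, 1 is a QR.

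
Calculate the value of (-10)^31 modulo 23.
Using Fermat: (-10)^{22} ≡ 1 mod 23. 31 ≡ 9 mod 22. So (-10)^{31} ≡ (-10)^{9} ≡ 3 mod 23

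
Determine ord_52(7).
Powers of 7 mod 52: 7^1≡7, 7^2≡49, 7^3≡31, 7^4≡9, 7^5≡11, 7^6≡25, 7^7≡19, 7^8≡29, 7^9≡47, 7^10≡17, 7^11≡15, 7^12≡1. ord_52(7) = 12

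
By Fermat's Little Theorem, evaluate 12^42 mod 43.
By Fermat's Little Theorem, 12^{42} ≡ 1 (mod 43) since 43 is prime and gcd(12, 43) = 1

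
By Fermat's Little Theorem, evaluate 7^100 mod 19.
By Fermat: 7^{18} ≡ 1 (mod 19). 100 = 5×18 + 10. So 7^{100} ≡ 7^{10} ≡ 7 (mod 19)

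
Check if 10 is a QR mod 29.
By Euler's criterion: 10^{14} ≡ 28 (mod 29). Since this equals -1 (≡ 28), 10 is not a QR.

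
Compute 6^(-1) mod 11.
Since 11 is prime, by Fermat 6^(-1) ≡ 6^{9} ≡ 2 mod 11. Verify: 6 × 2 = 12 ≡ 1 mod 11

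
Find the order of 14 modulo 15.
Powers of 14 mod 15: 14^1≡14, 14^2≡1. ord_15(14) = 2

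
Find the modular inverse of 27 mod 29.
Since 29 is prime, by Fermat 27^(-1) ≡ 27^{27} ≡ 14 mod 29. Verify: 27 × 14 = 378 ≡ 1 mod 29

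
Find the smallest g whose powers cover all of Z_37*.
g = 2. Powers: [2, 4, 8, 16, 32, 27, ...] generates all 36 non-zero residues.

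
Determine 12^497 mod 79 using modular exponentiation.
Using Fermat: 12^{78} ≡ 1 (mod 79). 497 ≡ 29 (mod 78). So 12^{497} ≡ 12^{29} ≡ 69 (mod 79)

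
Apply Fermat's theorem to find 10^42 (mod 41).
By Fermat: 10^{40} ≡ 1 (mod 41). So 10^{42} = 10^{40} · 10^{2} ≡ 10^{2} ≡ 18 (mod 41)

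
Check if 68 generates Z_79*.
ord_79(68) divides 78. For each prime q|78: 68^{39}≡78, 68^{26}≡55, 68^{6}≡65, none ≡ 1. So 68 has order 78 and is a primitive root mod 79.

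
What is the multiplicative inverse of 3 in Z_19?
Since 19 is prime, by Fermat 3^(-1) ≡ 3^{17} ≡ 13 (mod 19). Verify: 3 × 13 = 39 ≡ 1 (mod 19)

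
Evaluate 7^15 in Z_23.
By repeated squaring (mod 23): 7^{1}≡7, 7^{2}≡3, 7^{4}≡9, 7^{8}≡12. Then 7^{15} = 7^{8+4+2+1} ≡ 12 × 9 × 3 × 7 ≡ 14 (mod 23)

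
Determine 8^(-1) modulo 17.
Since 17 is prime, by Fermat 8^(-1) ≡ 8^{15} ≡ 15 (mod 17). Verify: 8 × 15 = 120 ≡ 1 (mod 17)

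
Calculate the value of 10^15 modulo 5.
By repeated squaring (mod 5): 10^{1}≡0, 10^{2}≡0, 10^{4}≡0, 10^{8}≡0. Then 10^{15} = 10^{8+4+2+1} ≡ 0 × 0 × 0 × 0 ≡ 0 (mod 5)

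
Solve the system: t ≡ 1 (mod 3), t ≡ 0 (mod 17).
M = 3 × 17 = 51. M₁ = 17, y₁ ≡ 2 (mod 3). M₂ = 3, y₂ ≡ 6 (mod 17). t = 1×17×2 + 0×3×6 ≡ 34 (mod 51)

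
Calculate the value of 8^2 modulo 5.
8^{2} = 64 ≡ 4 mod 5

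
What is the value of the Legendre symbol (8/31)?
(8/31) = 8^{15} mod 31 = 1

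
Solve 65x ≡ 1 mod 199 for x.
Since 199 is prime, by Fermat 65^(-1) ≡ 65^{197} ≡ 49 mod 199. Verify: 65 × 49 = 3185 ≡ 1 mod 199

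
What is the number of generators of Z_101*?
Number of primitive roots mod 101 = φ(p-1) = φ(100) = 40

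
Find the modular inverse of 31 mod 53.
Since 53 is prime, by Fermat 31^(-1) ≡ 31^{51} ≡ 12 (mod 53). Verify: 31 × 12 = 372 ≡ 1 (mod 53)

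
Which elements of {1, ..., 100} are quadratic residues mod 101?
QRs mod 101: {1, 4, 5, 6, 9, 13, 14, 16, 17, 19, 20, 21, 22, 23, 24, 25, 30, 31, 33, 36, 37, 43, 45, 47, 49, 52, 54, 56, 58, 64, 65, 68, 70, 71, 76, 77, 78, 79, 80, 81, 82, 84, 85, 87, 88, 92, 95, 96, 97, 100}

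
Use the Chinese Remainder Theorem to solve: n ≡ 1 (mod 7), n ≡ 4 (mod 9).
M = 7 × 9 = 63. M₁ = 9, y₁ ≡ 4 (mod 7). M₂ = 7, y₂ ≡ 4 (mod 9). n = 1×9×4 + 4×7×4 ≡ 22 (mod 63)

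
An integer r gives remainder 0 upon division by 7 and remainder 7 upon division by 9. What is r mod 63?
M = 7 × 9 = 63. M₁ = 9, y₁ ≡ 4 mod 7. M₂ = 7, y₂ ≡ 4 mod 9. r = 0×9×4 + 7×7×4 ≡ 7 mod 63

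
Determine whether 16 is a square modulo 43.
By Euler's criterion: 16^{21} ≡ 1 mod 43. Since this equals 1, 16 is a QR.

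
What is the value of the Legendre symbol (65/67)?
(65/67) = 65^{33} mod 67 = 1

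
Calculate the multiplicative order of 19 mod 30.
Powers of 19 mod 30: 19^1≡19, 19^2≡1. ord_30(19) = 2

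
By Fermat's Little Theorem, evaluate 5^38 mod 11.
By Fermat: 5^{10} ≡ 1 (mod 11). 38 = 3×10 + 8. So 5^{38} ≡ 5^{8} ≡ 4 (mod 11)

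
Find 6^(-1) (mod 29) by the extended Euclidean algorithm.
Extended GCD: 6(5) + 29(-1) = 1. So 6^(-1) ≡ 5 (mod 29). Verify: 6 × 5 = 30 ≡ 1 (mod 29)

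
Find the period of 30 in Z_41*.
Powers of 30 mod 41: 30^1≡30, 30^2≡39, 30^3≡22, 30^4≡4, 30^5≡38, 30^6≡33, 30^7≡6, 30^8≡16, 30^9≡29, 30^10≡9, 30^11≡24, 30^12≡23, 30^13≡34, 30^14≡36, 30^15≡14, 30^16≡10, 30^17≡13, 30^18≡21, 30^19≡15, 30^20≡40, 30^21≡11, 30^22≡2, 30^23≡19, 30^24≡37, 30^25≡3, 30^26≡8, 30^27≡35, 30^28≡25, 30^29≡12, 30^30≡32, 30^31≡17, 30^32≡18, 30^33≡7, 30^34≡5, 30^35≡27, 30^36≡31, 30^37≡28, 30^38≡20, 30^39≡26, 30^40≡1. ord_41(30) = 40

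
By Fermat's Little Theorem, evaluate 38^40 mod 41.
By Fermat's Little Theorem, 38^{40} ≡ 1 mod 41 since 41 is prime and gcd(38, 41) = 1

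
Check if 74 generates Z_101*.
ord_101(74) divides 100. For each prime q|100: 74^{50}≡100, 74^{20}≡36, none ≡ 1. So 74 has order 100 and is a primitive root mod 101.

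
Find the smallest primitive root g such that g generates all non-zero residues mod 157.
g = 5. For each prime q|156: 5^{78}≡156, 5^{52}≡12, 5^{12}≡130, none ≡ 1, so ord_157(5) = 156 and 5 is a primitive root.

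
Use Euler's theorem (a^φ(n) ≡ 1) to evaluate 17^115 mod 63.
By Euler: 17^{36} ≡ 1 (mod 63) since gcd(17, 63) = 1. 115 = 3×36 + 7. So 17^{115} ≡ 17^{7} ≡ 17 (mod 63)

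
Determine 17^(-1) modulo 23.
Since 23 is prime, by Fermat 17^(-1) ≡ 17^{21} ≡ 19 mod 23. Verify: 17 × 19 = 323 ≡ 1 mod 23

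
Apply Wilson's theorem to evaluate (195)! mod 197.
(196)! = (195)! × (196) ≡ -1 mod 197. So (195)! ≡ -1 × (196)^(-1) ≡ (-1)×(-1) = 1 mod 197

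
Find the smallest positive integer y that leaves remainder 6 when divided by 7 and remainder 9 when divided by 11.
M = 7 × 11 = 77. M₁ = 11, y₁ ≡ 2 mod 7. M₂ = 7, y₂ ≡ 8 mod 11. y = 6×11×2 + 9×7×8 ≡ 20 mod 77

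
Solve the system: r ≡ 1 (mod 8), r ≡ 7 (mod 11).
M = 8 × 11 = 88. M₁ = 11, y₁ ≡ 3 (mod 8). M₂ = 8, y₂ ≡ 7 (mod 11). r = 1×11×3 + 7×8×7 ≡ 73 (mod 88)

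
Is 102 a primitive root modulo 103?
102^{2} ≡ 1 mod 103 and 2 < 102, so ord_103(102) = 2 ≠ 102 and 102 is not a primitive root.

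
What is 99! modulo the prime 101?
(100)! = (99)! × (100) ≡ -1 (mod 101). So (99)! ≡ -1 × (100)^(-1) ≡ (-1)×(-1) = 1 (mod 101)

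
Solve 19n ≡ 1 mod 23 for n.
Since 23 is prime, by Fermat 19^(-1) ≡ 19^{21} ≡ 17 mod 23. Verify: 19 × 17 = 323 ≡ 1 mod 23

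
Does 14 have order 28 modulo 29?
ord_29(14) divides 28. For each prime q|28: 14^{14}≡28, 14^{4}≡20, none ≡ 1. So 14 has order 28 and is a primitive root mod 29.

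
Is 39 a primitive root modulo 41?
39^{20} ≡ 1 mod 41 and 20 < 40, so ord_41(39) = 20 ≠ 40 and 39 is not a primitive root.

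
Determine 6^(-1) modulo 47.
Since 47 is prime, by Fermat 6^(-1) ≡ 6^{45} ≡ 8 (mod 47). Verify: 6 × 8 = 48 ≡ 1 (mod 47)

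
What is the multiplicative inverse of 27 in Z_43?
Since 43 is prime, by Fermat 27^(-1) ≡ 27^{41} ≡ 8 mod 43. Verify: 27 × 8 = 216 ≡ 1 mod 43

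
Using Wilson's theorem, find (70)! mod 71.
By Wilson's theorem, (70)! ≡ -1 ≡ 70 (mod 71)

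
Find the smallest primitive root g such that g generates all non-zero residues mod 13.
g = 2. Powers: [2, 4, 8, 3, 6, 12, 11, ...] generates all 12 non-zero residues.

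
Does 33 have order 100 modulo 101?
33^{50} ≡ 1 (mod 101) and 50 < 100, so ord_101(33) = 50 ≠ 100 and 33 is not a primitive root.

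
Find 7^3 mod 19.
7^{3} = 343 ≡ 1 mod 19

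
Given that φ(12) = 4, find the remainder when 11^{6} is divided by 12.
By Euler: 11^{4} ≡ 1 mod 12 since gcd(11, 12) = 1. 6 = 1×4 + 2. So 11^{6} ≡ 11^{2} ≡ 1 mod 12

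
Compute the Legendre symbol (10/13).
(10/13) = 10^{6} mod 13 = 1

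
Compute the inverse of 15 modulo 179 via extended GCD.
Extended GCD: 15(12) + 179(-1) = 1. So 15^(-1) ≡ 12 mod 179. Verify: 15 × 12 = 180 ≡ 1 mod 179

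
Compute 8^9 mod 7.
Using Fermat: 8^{6} ≡ 1 mod 7. 9 ≡ 3 mod 6. So 8^{9} ≡ 8^{3} ≡ 1 mod 7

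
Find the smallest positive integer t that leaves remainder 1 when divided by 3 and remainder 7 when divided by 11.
M = 3 × 11 = 33. M₁ = 11, y₁ ≡ 2 (mod 3). M₂ = 3, y₂ ≡ 4 (mod 11). t = 1×11×2 + 7×3×4 ≡ 7 (mod 33)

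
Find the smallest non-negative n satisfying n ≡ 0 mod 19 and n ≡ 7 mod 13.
M = 19 × 13 = 247. M₁ = 13, y₁ ≡ 3 mod 19. M₂ = 19, y₂ ≡ 11 mod 13. n = 0×13×3 + 7×19×11 ≡ 228 mod 247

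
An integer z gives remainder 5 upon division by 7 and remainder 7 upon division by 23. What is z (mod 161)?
M = 7 × 23 = 161. M₁ = 23, y₁ ≡ 4 (mod 7). M₂ = 7, y₂ ≡ 10 (mod 23). z = 5×23×4 + 7×7×10 ≡ 145 (mod 161)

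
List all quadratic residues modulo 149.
Quadratic residues modulo 149: {1, 4, 5, 6, 7, 9, 16, 17, 19, 20, 22, 24, 25, 26, 28, 29, 30, 31, 33, 35, 36, 37, 39, 42, 45, 46, 47, 49, 53, 54, 61, 63, 64, 67, 68, 69, 73, 76, 80, 81, 82, 85, 86, 88, 95, 96, 100, 102, 103, 104, 107, 110, 112, 113, 114, 116, 118, 119, 120, 121, 123, 124, 125, 127, 129, 130, 132, 133, 140, 142, 143, 144, 145, 148}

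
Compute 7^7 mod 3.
Using Fermat: 7^{2} ≡ 1 (mod 3). 7 ≡ 1 (mod 2). So 7^{7} ≡ 7^{1} ≡ 1 (mod 3)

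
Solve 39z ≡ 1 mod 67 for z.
Since 67 is prime, by Fermat 39^(-1) ≡ 39^{65} ≡ 55 mod 67. Verify: 39 × 55 = 2145 ≡ 1 mod 67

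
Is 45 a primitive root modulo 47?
ord_47(45) divides 46. For each prime q|46: 45^{23}≡46, 45^{2}≡4, none ≡ 1. So 45 has order 46 and is a primitive root mod 47.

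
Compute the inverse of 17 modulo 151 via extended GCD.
Extended GCD: 17(-71) + 151(8) = 1. So 17^(-1) ≡ -71 ≡ 80 (mod 151). Verify: 17 × 80 = 1360 ≡ 1 (mod 151)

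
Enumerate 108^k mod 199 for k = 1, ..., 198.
108^1, 108^2, ..., 108^{198} mod 199: [108, 122, 42, 158, 149, 172, 69, 89, 60, 112, 156, 132, 127, 184, 171, 160, 166, 18, 153, 7, 159, 58, 95, 111, 48, 10, 85, 26, 22, 187, 97, 128, 93, 94, 3, 125, 167, 126, 76, 49, 118, 8, 68, 180, 137, 70, 197, 182, 154, 115, 82, 100, 54, 61, 21, 79, 174, 86, 134, 144, 30, 56, 78, 66, 163, 92, 185, 80, 83, 9, 176, 103, 179, 29, 147, 155, 24, 5, 142, 13, 11, 193, 148, 64, 146, 47, 101, 162, 183, 63, 38, 124, 59, 4, 34, 90, 168, 35, 198, 91, 77, 157, 41, 50, 27, 130, 110, 139, 87, 43, 67, 72, 15, 28, 39, 33, 181, 46, 192, 40, 141, 104, 88, 151, 189, 114, 173, 177, 12, 102, 71, 106, 105, 196, 74, 32, 73, 123, 150, 81, 191, 131, 19, 62, 129, 2, 17, 45, 84, 117, 99, 145, 138, 178, 120, 25, 113, 65, 55, 169, 143, 121, 133, 36, 107, 14, 119, 116, 190, 23, 96, 20, 170, 52, 44, 175, 194, 57, 186, 188, 6, 51, 135, 53, 152, 98, 37, 16, 136, 161, 75, 140, 195, 165, 109, 31, 164, 1]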